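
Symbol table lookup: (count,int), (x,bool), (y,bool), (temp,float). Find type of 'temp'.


Lookup 'temp' → type float


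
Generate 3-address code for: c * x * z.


Break into single-operator statements:
t1 = c * x
t2 = t1 * z


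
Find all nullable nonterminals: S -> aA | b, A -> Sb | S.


A nonterminal is nullable iff some alternative derives ε (directly, or every symbol in it is nullable)
Nullable: {}


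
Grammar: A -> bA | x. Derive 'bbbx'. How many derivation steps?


Derivation: A => bA => bbA => bbbA => bbbx
Steps: 4


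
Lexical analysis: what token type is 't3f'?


Pattern: letter/underscore followed by alphanumerics, not a keyword
Type: IDENTIFIER


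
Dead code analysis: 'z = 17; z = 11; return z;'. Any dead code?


first assignment to z is overwritten before any read
Dead: 'z = 17'


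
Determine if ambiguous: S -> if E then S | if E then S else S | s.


dangling else: 'if E then if E then s else s' parses two ways
Ambiguous


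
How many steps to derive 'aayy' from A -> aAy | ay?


Derivation: A => aAy => aayy
Steps: 2


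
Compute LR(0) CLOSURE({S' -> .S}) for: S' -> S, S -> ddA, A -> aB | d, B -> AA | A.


Start: S' -> .S
For each item with dot before a nonterminal B, add B -> .γ for every B-production
Closure: [S' -> .S, S -> .ddA]


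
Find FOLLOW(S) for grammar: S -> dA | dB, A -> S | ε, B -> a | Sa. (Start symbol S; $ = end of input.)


$ ∈ FOLLOW(S). For each A -> αBβ: add FIRST(β)\{ε} to FOLLOW(B); if β nullable, add FOLLOW(A).
FOLLOW(S) = {$, a}


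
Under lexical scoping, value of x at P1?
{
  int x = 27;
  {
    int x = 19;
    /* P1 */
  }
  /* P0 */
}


x declared in the same block as P1
x = 19


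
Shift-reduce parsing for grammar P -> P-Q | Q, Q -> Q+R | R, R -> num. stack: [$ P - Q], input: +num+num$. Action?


'+' can extend Q; shift to build Q -> Q+R
Action: shift


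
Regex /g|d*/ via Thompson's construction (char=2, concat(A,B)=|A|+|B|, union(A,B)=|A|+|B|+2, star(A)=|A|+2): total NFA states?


Syntax tree has 2 char leaf(s), 1 union(s), 1 star(s)
chars contribute 2×2 = 4; each union adds +2; each star adds +2
Total: 4 + 2 + 2 = 8 states


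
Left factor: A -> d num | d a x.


Common prefix: 'd'
Factored: A -> d A', A' -> num | a x


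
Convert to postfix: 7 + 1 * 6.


* has higher precedence, evaluate 1*6 first
Postfix: 7 1 6 * +


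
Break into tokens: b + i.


Scan left to right, longest-match per lexeme
Tokens: ID(b), OP(+), ID(i)


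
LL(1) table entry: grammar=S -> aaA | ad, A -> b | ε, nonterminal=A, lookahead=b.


For [A, b]: 'b' ∈ FIRST(b)
Entry: A -> b


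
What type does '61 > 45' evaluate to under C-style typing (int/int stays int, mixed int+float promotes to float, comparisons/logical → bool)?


Operand types: int > int
Rule: comparison yields bool
Result type: bool


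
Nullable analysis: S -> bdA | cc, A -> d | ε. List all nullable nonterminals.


A nonterminal is nullable iff some alternative derives ε (directly, or every symbol in it is nullable)
Nullable: {A}


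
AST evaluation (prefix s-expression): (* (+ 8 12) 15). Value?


Evaluate inner: (+ 8 12) = 20
Evaluate root: (* 20 15) = 300
Result: 300


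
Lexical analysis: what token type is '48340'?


Pattern: digits only
Type: INTEGER_LITERAL


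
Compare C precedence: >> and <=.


'>>' is shift (level 8); '<=' is relational (level 7)
Higher level binds tighter
'>>' has higher precedence than '<='


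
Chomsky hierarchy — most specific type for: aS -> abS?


LHS has context (more than one symbol) and |LHS| ≤ |RHS|
Classification: Type 1 (Context-Sensitive)


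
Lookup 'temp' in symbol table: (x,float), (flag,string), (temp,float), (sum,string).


Lookup 'temp' → type float


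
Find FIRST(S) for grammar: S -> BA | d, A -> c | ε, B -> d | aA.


Per alternative of S: FIRST(BA) = {a, d}; FIRST(d) = {d}
FIRST(S) = {a, d}


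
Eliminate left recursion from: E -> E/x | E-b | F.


Left-recursive alternatives: E/x, E-b; non-recursive: F
Introduce E': E -> FE', E' -> /xE' | -bE' | ε


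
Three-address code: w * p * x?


Break into single-operator statements:
t1 = w * p
t2 = t1 * x


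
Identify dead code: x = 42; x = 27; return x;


first assignment to x is overwritten before any read
Dead: 'x = 42'


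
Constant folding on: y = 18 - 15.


18 - 15 = 3 at compile time
Optimized: y = 3


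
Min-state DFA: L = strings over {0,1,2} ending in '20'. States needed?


Track the longest suffix of input matching a prefix of '20': 3 classes (prefixes of length 0..2)
Minimal DFA: 3 states


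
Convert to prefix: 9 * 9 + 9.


left-to-right (same/higher precedence on left): tree is (+ (* 9 9) 9)
Prefix: + * 9 9 9


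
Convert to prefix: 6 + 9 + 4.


left-to-right (same/higher precedence on left): tree is (+ (+ 6 9) 4)
Prefix: + + 6 9 4


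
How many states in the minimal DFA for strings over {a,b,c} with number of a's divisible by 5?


Track (count of a) mod 5: states 0..4, accept at 0
Minimal DFA: 5 states


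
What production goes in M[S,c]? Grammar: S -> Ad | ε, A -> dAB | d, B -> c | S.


For [S, c]: ε is nullable and 'c' ∈ FOLLOW(S)
Entry: S -> ε


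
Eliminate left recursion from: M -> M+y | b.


Left-recursive alternatives: M+y; non-recursive: b
Introduce M': M -> bM', M' -> +yM' | ε


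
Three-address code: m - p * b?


Break into single-operator statements:
t1 = p * b
t2 = m - t1


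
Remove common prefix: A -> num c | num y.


Common prefix: 'num'
Factored: A -> num A', A' -> c | y


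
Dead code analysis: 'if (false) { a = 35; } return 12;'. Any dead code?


condition is constant false, so the whole block is unreachable
Dead: 'if (false) { a = 35; }'


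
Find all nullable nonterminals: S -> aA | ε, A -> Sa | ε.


A nonterminal is nullable iff some alternative derives ε (directly, or every symbol in it is nullable)
Nullable: {A, S}


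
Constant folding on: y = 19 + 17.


19 + 17 = 36 at compile time
Optimized: y = 36


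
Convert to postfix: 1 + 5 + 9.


Left to right (same or higher precedence on left)
Postfix: 1 5 + 9 +


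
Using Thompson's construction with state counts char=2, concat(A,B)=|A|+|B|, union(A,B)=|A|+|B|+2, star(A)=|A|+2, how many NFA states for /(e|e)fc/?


Syntax tree has 4 char leaf(s), 1 union(s), 0 star(s)
chars contribute 4×2 = 8; each union adds +2; each star adds +2
Total: 8 + 2 + 0 = 10 states


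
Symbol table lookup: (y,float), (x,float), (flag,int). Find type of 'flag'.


Lookup 'flag' → type int


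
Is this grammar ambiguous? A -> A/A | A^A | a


'a/a^a' has two parse trees (no precedence encoded between / and ^)
Ambiguous


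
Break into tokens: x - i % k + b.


Scan left to right, longest-match per lexeme
Tokens: ID(x), OP(-), ID(i), OP(%), ID(k), OP(+), ID(b)


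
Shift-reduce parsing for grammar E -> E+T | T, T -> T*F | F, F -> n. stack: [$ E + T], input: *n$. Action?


'*' can extend T; shift to build T -> T*F
Action: shift


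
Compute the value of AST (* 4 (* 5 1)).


Evaluate inner: (* 5 1) = 5
Evaluate root: (* 4 5) = 20
Result: 20


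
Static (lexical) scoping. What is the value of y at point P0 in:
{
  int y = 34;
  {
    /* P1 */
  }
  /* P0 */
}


y declared in the same block as P0
y = 34


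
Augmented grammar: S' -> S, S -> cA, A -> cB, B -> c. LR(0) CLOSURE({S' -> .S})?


Start: S' -> .S
For each item with dot before a nonterminal B, add B -> .γ for every B-production
Closure: [S' -> .S, S -> .cA]


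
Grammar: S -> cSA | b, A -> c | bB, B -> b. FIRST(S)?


Per alternative of S: FIRST(cSA) = {c}; FIRST(b) = {b}
FIRST(S) = {b, c}


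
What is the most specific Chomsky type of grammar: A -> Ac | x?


Left-linear: every RHS is a terminal or one nonterminal followed by a terminal
Classification: Type 3 (Regular)


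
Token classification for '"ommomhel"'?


Pattern: double-quoted sequence
Type: STRING_LITERAL


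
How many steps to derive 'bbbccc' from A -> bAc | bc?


Derivation: A => bAc => bbAcc => bbbccc
Steps: 3


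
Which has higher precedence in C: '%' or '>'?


'%' is multiplicative (level 10); '>' is relational (level 7)
Higher level binds tighter
'%' has higher precedence than '>'


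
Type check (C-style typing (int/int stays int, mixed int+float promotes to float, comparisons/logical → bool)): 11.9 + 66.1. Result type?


Operand types: float + float
Rule: mixed int/float promotes to float; int/int stays int
Result type: float


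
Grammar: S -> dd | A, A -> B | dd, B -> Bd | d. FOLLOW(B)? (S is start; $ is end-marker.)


$ ∈ FOLLOW(S). For each A -> αBβ: add FIRST(β)\{ε} to FOLLOW(B); if β nullable, add FOLLOW(A).
FOLLOW(B) = {$, d}


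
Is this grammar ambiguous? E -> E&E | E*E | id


'id&id*id' has two parse trees (no precedence encoded between & and *)
Ambiguous


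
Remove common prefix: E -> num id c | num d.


Common prefix: 'num'
Factored: E -> num E', E' -> id c | d


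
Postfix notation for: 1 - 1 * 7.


* has higher precedence, evaluate 1*7 first
Postfix: 1 1 7 * -


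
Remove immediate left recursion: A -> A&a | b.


Left-recursive alternatives: A&a; non-recursive: b
Introduce A': A -> bA', A' -> &aA' | ε


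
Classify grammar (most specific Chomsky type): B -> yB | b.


Right-linear: every RHS is a terminal or a terminal followed by one nonterminal
Classification: Type 3 (Regular)


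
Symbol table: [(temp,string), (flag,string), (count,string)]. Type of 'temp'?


Lookup 'temp' → type string


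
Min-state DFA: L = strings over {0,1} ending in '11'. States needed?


Track the longest suffix of input matching a prefix of '11': 3 classes (prefixes of length 0..2)
Minimal DFA: 3 states


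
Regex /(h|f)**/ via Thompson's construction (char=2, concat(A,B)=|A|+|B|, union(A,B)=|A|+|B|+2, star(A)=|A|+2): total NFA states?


Syntax tree has 2 char leaf(s), 1 union(s), 2 star(s)
chars contribute 2×2 = 4; each union adds +2; each star adds +2
Total: 4 + 2 + 4 = 10 states


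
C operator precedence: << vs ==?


'<<' is shift (level 8); '==' is equality (level 6)
Higher level binds tighter
'<<' has higher precedence than '=='


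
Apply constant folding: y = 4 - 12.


4 - 12 = -8 at compile time
Optimized: y = -8


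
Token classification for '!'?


Pattern: operator symbol
Type: OPERATOR


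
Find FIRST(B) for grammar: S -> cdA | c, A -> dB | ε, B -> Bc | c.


Per alternative of B: FIRST(Bc) = {c}; FIRST(c) = {c}
FIRST(B) = {c}


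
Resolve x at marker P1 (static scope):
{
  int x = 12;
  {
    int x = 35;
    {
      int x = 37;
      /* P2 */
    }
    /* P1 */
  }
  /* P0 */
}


x declared in the same block as P1
x = 35


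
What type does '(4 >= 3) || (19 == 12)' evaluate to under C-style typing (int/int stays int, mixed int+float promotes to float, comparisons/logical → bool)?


Operand types: bool || bool
Rule: logical operators take bool operands and yield bool
Result type: bool


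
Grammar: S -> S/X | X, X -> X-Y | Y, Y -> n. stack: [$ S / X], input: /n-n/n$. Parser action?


handle 'S/X' on top; lookahead ∈ FOLLOW(S) = {/, $}
Action: reduce (S -> S/X)


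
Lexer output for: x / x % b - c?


Scan left to right, longest-match per lexeme
Tokens: ID(x), OP(/), ID(x), OP(%), ID(b), OP(-), ID(c)


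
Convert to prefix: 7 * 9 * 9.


left-to-right (same/higher precedence on left): tree is (* (* 7 9) 9)
Prefix: * * 7 9 9


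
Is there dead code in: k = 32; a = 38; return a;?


k is assigned but never read
Dead: 'k = 32'


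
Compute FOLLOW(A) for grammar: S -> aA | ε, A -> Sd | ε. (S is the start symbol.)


$ ∈ FOLLOW(S). For each A -> αBβ: add FIRST(β)\{ε} to FOLLOW(B); if β nullable, add FOLLOW(A).
FOLLOW(A) = {$, d}


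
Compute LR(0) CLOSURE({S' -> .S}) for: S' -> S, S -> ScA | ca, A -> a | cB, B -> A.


Start: S' -> .S
For each item with dot before a nonterminal B, add B -> .γ for every B-production
Closure: [S' -> .S, S -> .ScA, S -> .ca]


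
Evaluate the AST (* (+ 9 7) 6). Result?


Evaluate inner: (+ 9 7) = 16
Evaluate root: (* 16 6) = 96
Result: 96


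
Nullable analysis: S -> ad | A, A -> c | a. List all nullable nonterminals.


A nonterminal is nullable iff some alternative derives ε (directly, or every symbol in it is nullable)
Nullable: {}


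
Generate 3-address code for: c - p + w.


Break into single-operator statements:
t1 = c - p
t2 = t1 + w


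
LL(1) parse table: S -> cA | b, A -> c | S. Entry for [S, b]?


For [S, b]: 'b' ∈ FIRST(b)
Entry: S -> b


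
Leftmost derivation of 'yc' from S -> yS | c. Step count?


Derivation: S => yS => yc
Steps: 2


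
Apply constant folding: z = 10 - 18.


10 - 18 = -8 at compile time
Optimized: z = -8


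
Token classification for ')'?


Pattern: delimiter/punctuation
Type: PUNCTUATION


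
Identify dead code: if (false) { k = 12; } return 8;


condition is constant false, so the whole block is unreachable
Dead: 'if (false) { k = 12; }'


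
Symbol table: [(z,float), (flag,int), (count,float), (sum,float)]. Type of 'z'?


Lookup 'z' → type float


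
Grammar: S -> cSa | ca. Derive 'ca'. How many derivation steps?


Derivation: S => ca
Steps: 1


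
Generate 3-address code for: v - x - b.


Break into single-operator statements:
t1 = v - x
t2 = t1 - b


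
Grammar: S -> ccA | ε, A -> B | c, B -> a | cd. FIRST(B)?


Per alternative of B: FIRST(a) = {a}; FIRST(cd) = {c}
FIRST(B) = {a, c}


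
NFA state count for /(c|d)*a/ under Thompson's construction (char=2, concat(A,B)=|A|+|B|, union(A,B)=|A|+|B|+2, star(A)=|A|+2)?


Syntax tree has 3 char leaf(s), 1 union(s), 1 star(s)
chars contribute 3×2 = 6; each union adds +2; each star adds +2
Total: 6 + 2 + 2 = 10 states


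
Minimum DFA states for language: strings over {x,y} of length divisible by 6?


Track length mod 6: states 0..5, accept at 0
Minimal DFA: 6 states


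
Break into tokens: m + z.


Scan left to right, longest-match per lexeme
Tokens: ID(m), OP(+), ID(z)


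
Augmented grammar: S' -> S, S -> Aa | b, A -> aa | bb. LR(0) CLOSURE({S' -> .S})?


Start: S' -> .S
For each item with dot before a nonterminal B, add B -> .γ for every B-production
Closure: [S' -> .S, S -> .Aa, S -> .b, A -> .aa, A -> .bb]


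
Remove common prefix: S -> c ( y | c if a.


Common prefix: 'c'
Factored: S -> c S', S' -> ( y | if a


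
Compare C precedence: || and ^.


'^' is bitwise XOR (level 4); '||' is logical OR (level 1)
Higher level binds tighter
'^' has higher precedence than '||'


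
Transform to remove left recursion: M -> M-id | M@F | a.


Left-recursive alternatives: M-id, M@F; non-recursive: a
Introduce M': M -> aM', M' -> -idM' | @FM' | ε


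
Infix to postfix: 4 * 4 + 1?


Left to right (same or higher precedence on left)
Postfix: 4 4 * 1 +


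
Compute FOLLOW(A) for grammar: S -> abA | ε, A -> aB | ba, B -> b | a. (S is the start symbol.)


$ ∈ FOLLOW(S). For each A -> αBβ: add FIRST(β)\{ε} to FOLLOW(B); if β nullable, add FOLLOW(A).
FOLLOW(A) = {$}


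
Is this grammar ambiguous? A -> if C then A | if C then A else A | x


dangling else: 'if C then if C then x else x' parses two ways
Ambiguous


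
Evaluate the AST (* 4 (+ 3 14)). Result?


Evaluate inner: (+ 3 14) = 17
Evaluate root: (* 4 17) = 68
Result: 68


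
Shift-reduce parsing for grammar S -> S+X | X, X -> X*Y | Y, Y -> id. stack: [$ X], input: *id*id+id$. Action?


shift '*' to continue X -> X*Y
Action: shift


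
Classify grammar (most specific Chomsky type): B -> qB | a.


Right-linear: every RHS is a terminal or a terminal followed by one nonterminal
Classification: Type 3 (Regular)


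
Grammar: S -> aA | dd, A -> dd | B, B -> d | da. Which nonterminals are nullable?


A nonterminal is nullable iff some alternative derives ε (directly, or every symbol in it is nullable)
Nullable: {}


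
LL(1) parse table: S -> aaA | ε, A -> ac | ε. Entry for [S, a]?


For [S, a]: 'a' ∈ FIRST(aaA)
Entry: S -> aaA


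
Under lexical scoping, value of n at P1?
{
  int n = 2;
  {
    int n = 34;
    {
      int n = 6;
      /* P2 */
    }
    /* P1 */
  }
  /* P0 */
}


n declared in the same block as P1
n = 34


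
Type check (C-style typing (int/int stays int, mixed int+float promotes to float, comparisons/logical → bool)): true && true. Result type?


Operand types: bool && bool
Rule: logical operators take bool operands and yield bool
Result type: bool


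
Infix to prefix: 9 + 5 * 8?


'*' binds tighter: tree is (+ 9 (* 5 8))
Prefix: + 9 * 5 8


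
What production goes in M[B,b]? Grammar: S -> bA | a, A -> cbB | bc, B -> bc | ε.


For [B, b]: 'b' ∈ FIRST(bc)
Entry: B -> bc


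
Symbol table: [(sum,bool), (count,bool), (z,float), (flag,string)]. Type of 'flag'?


Lookup 'flag' → type string


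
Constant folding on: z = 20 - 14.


20 - 14 = 6 at compile time
Optimized: z = 6


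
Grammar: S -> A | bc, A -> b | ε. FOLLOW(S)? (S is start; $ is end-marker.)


$ ∈ FOLLOW(S). For each A -> αBβ: add FIRST(β)\{ε} to FOLLOW(B); if β nullable, add FOLLOW(A).
FOLLOW(S) = {$}


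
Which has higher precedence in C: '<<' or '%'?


'%' is multiplicative (level 10); '<<' is shift (level 8)
Higher level binds tighter
'%' has higher precedence than '<<'


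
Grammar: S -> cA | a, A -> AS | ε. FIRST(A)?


Per alternative of A: FIRST(AS) = {a, c}; FIRST(ε) = {ε}
FIRST(A) = {a, c, ε}


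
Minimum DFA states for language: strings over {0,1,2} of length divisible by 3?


Track length mod 3: states 0..2, accept at 0
Minimal DFA: 3 states


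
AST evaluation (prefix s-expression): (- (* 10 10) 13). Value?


Evaluate inner: (* 10 10) = 100
Evaluate root: (- 100 13) = 87
Result: 87


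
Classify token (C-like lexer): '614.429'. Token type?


Pattern: digits with a decimal point
Type: FLOAT_LITERAL


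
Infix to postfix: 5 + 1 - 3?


Left to right (same or higher precedence on left)
Postfix: 5 1 + 3 -


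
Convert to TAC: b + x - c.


Break into single-operator statements:
t1 = b + x
t2 = t1 - c


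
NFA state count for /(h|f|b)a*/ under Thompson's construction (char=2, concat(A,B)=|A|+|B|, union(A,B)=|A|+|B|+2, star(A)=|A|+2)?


Syntax tree has 4 char leaf(s), 2 union(s), 1 star(s)
chars contribute 4×2 = 8; each union adds +2; each star adds +2
Total: 8 + 4 + 2 = 14 states


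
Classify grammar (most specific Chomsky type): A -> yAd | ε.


Single nonterminal LHS, but y^n d^n is not regular
Classification: Type 2 (Context-Free)


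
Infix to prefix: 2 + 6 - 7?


left-to-right (same/higher precedence on left): tree is (- (+ 2 6) 7)
Prefix: - + 2 6 7


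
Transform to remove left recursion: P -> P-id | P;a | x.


Left-recursive alternatives: P-id, P;a; non-recursive: x
Introduce P': P -> xP', P' -> -idP' | ;aP' | ε


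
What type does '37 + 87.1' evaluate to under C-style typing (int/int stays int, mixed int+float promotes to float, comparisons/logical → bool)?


Operand types: int + float
Rule: mixed int/float promotes to float; int/int stays int
Result type: float


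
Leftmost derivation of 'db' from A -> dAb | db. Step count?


Derivation: A => db
Steps: 1


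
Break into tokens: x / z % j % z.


Scan left to right, longest-match per lexeme
Tokens: ID(x), OP(/), ID(z), OP(%), ID(j), OP(%), ID(z)


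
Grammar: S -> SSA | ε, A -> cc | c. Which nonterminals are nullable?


A nonterminal is nullable iff some alternative derives ε (directly, or every symbol in it is nullable)
Nullable: {S}


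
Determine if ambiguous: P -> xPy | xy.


balanced x^n…y^n: each string has a unique parse
Unambiguous


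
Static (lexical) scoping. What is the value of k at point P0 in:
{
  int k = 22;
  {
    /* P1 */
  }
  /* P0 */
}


k declared in the same block as P0
k = 22


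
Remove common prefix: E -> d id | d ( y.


Common prefix: 'd'
Factored: E -> d E', E' -> id | ( y


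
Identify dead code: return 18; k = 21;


statement follows a return and is unreachable
Dead: 'k = 21'


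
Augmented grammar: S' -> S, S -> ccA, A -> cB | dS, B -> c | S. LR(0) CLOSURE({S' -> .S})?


Start: S' -> .S
For each item with dot before a nonterminal B, add B -> .γ for every B-production
Closure: [S' -> .S, S -> .ccA]


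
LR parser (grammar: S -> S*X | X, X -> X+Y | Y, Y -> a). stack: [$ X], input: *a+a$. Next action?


lookahead ∉ {+} so X won't extend; reduce S -> X
Action: reduce (S -> X)


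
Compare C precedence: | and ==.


'==' is equality (level 6); '|' is bitwise OR (level 3)
Higher level binds tighter
'==' has higher precedence than '|'


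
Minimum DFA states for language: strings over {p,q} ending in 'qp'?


Track the longest suffix of input matching a prefix of 'qp': 3 classes (prefixes of length 0..2)
Minimal DFA: 3 states


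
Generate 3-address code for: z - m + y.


Break into single-operator statements:
t1 = z - m
t2 = t1 + y


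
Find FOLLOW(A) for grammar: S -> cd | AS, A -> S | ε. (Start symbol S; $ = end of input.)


$ ∈ FOLLOW(S). For each A -> αBβ: add FIRST(β)\{ε} to FOLLOW(B); if β nullable, add FOLLOW(A).
FOLLOW(A) = {c}


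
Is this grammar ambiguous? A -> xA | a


right-linear, alternatives start with distinct terminals 'x' vs 'a': unique leftmost derivation
Unambiguous


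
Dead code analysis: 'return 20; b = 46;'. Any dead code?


statement follows a return and is unreachable
Dead: 'b = 46'


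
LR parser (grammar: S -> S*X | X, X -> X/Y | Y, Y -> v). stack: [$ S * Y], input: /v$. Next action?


'Y' (not preceded by X/) is the handle for X -> Y
Action: reduce (X -> Y)


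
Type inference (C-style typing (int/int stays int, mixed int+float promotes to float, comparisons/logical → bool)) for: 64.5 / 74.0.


Operand types: float / float
Rule: mixed int/float promotes to float; int/int stays int
Result type: float


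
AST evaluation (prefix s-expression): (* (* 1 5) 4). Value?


Evaluate inner: (* 1 5) = 5
Evaluate root: (* 5 4) = 20
Result: 20


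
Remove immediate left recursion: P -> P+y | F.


Left-recursive alternatives: P+y; non-recursive: F
Introduce P': P -> FP', P' -> +yP' | ε


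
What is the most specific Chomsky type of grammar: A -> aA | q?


Right-linear: every RHS is a terminal or a terminal followed by one nonterminal
Classification: Type 3 (Regular)


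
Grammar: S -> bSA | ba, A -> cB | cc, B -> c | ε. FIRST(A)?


Per alternative of A: FIRST(cB) = {c}; FIRST(cc) = {c}
FIRST(A) = {c}


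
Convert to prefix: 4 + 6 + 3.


left-to-right (same/higher precedence on left): tree is (+ (+ 4 6) 3)
Prefix: + + 4 6 3


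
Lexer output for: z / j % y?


Scan left to right, longest-match per lexeme
Tokens: ID(z), OP(/), ID(j), OP(%), ID(y)


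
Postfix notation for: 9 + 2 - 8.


Left to right (same or higher precedence on left)
Postfix: 9 2 + 8 -


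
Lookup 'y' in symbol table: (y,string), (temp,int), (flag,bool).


Lookup 'y' → type string


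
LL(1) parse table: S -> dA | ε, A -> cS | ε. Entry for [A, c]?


For [A, c]: 'c' ∈ FIRST(cS)
Entry: A -> cS


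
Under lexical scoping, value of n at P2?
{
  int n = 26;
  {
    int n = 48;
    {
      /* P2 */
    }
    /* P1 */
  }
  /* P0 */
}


P2's block does not declare n; resolves to the enclosing declaration at depth 1
n = 48


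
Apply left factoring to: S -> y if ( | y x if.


Common prefix: 'y'
Factored: S -> y S', S' -> if ( | x if


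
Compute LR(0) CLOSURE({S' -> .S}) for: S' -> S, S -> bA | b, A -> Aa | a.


Start: S' -> .S
For each item with dot before a nonterminal B, add B -> .γ for every B-production
Closure: [S' -> .S, S -> .bA, S -> .b]


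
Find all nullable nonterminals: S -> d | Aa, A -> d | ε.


A nonterminal is nullable iff some alternative derives ε (directly, or every symbol in it is nullable)
Nullable: {A}


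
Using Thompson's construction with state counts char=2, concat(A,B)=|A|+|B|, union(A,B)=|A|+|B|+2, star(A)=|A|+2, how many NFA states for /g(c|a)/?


Syntax tree has 3 char leaf(s), 1 union(s), 0 star(s)
chars contribute 3×2 = 6; each union adds +2; each star adds +2
Total: 6 + 2 + 0 = 8 states


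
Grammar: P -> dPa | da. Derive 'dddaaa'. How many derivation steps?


Derivation: P => dPa => ddPaa => dddaaa
Steps: 3


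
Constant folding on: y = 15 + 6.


15 + 6 = 21 at compile time
Optimized: y = 21


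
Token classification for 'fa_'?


Pattern: letter/underscore followed by alphanumerics, not a keyword
Type: IDENTIFIER


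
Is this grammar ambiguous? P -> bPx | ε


balanced b^n…x^n: each string has a unique parse
Unambiguous


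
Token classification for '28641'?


Pattern: digits only
Type: INTEGER_LITERAL


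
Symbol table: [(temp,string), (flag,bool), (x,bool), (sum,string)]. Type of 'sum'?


Lookup 'sum' → type string


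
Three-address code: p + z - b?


Break into single-operator statements:
t1 = p + z
t2 = t1 - b


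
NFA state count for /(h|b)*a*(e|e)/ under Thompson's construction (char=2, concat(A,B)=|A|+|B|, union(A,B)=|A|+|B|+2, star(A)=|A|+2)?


Syntax tree has 5 char leaf(s), 2 union(s), 2 star(s)
chars contribute 5×2 = 10; each union adds +2; each star adds +2
Total: 10 + 4 + 4 = 18 states


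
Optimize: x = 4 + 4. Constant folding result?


4 + 4 = 8 at compile time
Optimized: x = 8


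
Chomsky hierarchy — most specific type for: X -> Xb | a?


Left-linear: every RHS is a terminal or one nonterminal followed by a terminal
Classification: Type 3 (Regular)


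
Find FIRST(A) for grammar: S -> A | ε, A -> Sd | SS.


Per alternative of A: FIRST(Sd) = {d}; FIRST(SS) = {d, ε}
FIRST(A) = {d, ε}


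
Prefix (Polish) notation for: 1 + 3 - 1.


left-to-right (same/higher precedence on left): tree is (- (+ 1 3) 1)
Prefix: - + 1 3 1


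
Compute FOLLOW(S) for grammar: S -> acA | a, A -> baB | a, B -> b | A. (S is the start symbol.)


$ ∈ FOLLOW(S). For each A -> αBβ: add FIRST(β)\{ε} to FOLLOW(B); if β nullable, add FOLLOW(A).
FOLLOW(S) = {$}


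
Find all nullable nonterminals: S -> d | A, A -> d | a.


A nonterminal is nullable iff some alternative derives ε (directly, or every symbol in it is nullable)
Nullable: {}


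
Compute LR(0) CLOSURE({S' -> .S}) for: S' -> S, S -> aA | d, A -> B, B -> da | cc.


Start: S' -> .S
For each item with dot before a nonterminal B, add B -> .γ for every B-production
Closure: [S' -> .S, S -> .aA, S -> .d]


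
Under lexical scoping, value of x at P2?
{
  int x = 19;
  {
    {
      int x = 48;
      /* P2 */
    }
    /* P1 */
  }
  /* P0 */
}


x declared in the same block as P2
x = 48


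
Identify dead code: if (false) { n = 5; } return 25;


condition is constant false, so the whole block is unreachable
Dead: 'if (false) { n = 5; }'


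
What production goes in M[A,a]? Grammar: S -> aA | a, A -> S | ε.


For [A, a]: 'a' ∈ FIRST(S)
Entry: A -> S


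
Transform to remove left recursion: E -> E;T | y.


Left-recursive alternatives: E;T; non-recursive: y
Introduce E': E -> yE', E' -> ;TE' | ε


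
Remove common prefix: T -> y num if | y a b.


Common prefix: 'y'
Factored: T -> y T', T' -> num if | a b


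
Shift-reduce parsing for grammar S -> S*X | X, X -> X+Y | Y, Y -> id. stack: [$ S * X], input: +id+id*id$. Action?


'+' can extend X; shift to build X -> X+Y
Action: shift


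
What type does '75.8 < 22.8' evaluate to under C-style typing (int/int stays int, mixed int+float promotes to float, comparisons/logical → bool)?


Operand types: float < float
Rule: comparison yields bool
Result type: bool


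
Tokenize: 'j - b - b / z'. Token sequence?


Scan left to right, longest-match per lexeme
Tokens: ID(j), OP(-), ID(b), OP(-), ID(b), OP(/), ID(z)


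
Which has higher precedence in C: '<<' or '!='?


'<<' is shift (level 8); '!=' is equality (level 6)
Higher level binds tighter
'<<' has higher precedence than '!='


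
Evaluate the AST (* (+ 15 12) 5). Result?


Evaluate inner: (+ 15 12) = 27
Evaluate root: (* 27 5) = 135
Result: 135


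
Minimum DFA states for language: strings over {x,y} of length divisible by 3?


Track length mod 3: states 0..2, accept at 0
Minimal DFA: 3 states


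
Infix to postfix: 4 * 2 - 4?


Left to right (same or higher precedence on left)
Postfix: 4 2 * 4 -


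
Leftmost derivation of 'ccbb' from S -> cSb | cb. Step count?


Derivation: S => cSb => ccbb
Steps: 2


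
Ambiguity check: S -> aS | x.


right-linear, alternatives start with distinct terminals 'a' vs 'x': unique leftmost derivation
Unambiguous


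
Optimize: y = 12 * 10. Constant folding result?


12 * 10 = 120 at compile time
Optimized: y = 120


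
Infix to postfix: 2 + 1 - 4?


Left to right (same or higher precedence on left)
Postfix: 2 1 + 4 -


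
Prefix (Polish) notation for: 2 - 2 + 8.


left-to-right (same/higher precedence on left): tree is (+ (- 2 2) 8)
Prefix: + - 2 2 8


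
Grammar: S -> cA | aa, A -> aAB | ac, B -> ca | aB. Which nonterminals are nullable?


A nonterminal is nullable iff some alternative derives ε (directly, or every symbol in it is nullable)
Nullable: {}


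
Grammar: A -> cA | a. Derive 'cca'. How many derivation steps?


Derivation: A => cA => ccA => cca
Steps: 3


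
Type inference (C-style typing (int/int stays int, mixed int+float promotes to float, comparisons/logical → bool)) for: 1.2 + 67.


Operand types: float + int
Rule: mixed int/float promotes to float; int/int stays int
Result type: float


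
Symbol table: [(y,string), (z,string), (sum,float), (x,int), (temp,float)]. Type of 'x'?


Lookup 'x' → type int


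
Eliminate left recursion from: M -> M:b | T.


Left-recursive alternatives: M:b; non-recursive: T
Introduce M': M -> TM', M' -> :bM' | ε


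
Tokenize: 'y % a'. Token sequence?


Scan left to right, longest-match per lexeme
Tokens: ID(y), OP(%), ID(a)


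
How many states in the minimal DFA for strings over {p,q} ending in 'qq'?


Track the longest suffix of input matching a prefix of 'qq': 3 classes (prefixes of length 0..2)
Minimal DFA: 3 states


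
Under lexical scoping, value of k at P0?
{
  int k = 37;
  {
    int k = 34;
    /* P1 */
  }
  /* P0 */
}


k declared in the same block as P0
k = 37


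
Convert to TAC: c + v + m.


Break into single-operator statements:
t1 = c + v
t2 = t1 + m


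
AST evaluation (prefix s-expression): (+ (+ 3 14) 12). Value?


Evaluate inner: (+ 3 14) = 17
Evaluate root: (+ 17 12) = 29
Result: 29


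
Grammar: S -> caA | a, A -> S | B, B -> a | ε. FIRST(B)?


Per alternative of B: FIRST(a) = {a}; FIRST(ε) = {ε}
FIRST(B) = {a, ε}


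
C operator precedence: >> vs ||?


'>>' is shift (level 8); '||' is logical OR (level 1)
Higher level binds tighter
'>>' has higher precedence than '||'


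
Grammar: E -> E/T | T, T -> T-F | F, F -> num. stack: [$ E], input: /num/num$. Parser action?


shift '/' to continue E -> E/T
Action: shift


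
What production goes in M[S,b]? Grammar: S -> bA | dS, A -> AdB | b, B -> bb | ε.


For [S, b]: 'b' ∈ FIRST(bA)
Entry: S -> bA


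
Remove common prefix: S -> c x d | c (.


Common prefix: 'c'
Factored: S -> c S', S' -> x d | (


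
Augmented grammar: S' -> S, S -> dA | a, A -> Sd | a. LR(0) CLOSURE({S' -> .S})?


Start: S' -> .S
For each item with dot before a nonterminal B, add B -> .γ for every B-production
Closure: [S' -> .S, S -> .dA, S -> .a]


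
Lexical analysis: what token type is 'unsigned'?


Pattern: reserved word
Type: KEYWORD


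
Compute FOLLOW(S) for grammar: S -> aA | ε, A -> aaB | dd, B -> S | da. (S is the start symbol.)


$ ∈ FOLLOW(S). For each A -> αBβ: add FIRST(β)\{ε} to FOLLOW(B); if β nullable, add FOLLOW(A).
FOLLOW(S) = {$}


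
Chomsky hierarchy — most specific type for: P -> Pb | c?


Left-linear: every RHS is a terminal or one nonterminal followed by a terminal
Classification: Type 3 (Regular)


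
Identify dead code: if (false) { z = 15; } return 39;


condition is constant false, so the whole block is unreachable
Dead: 'if (false) { z = 15; }'


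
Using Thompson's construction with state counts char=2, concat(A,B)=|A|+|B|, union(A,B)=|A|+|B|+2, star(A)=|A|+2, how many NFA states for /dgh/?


Syntax tree has 3 char leaf(s), 0 union(s), 0 star(s)
chars contribute 3×2 = 6; each union adds +2; each star adds +2
Total: 6 + 0 + 0 = 6 states


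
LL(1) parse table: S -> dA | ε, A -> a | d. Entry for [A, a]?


For [A, a]: 'a' ∈ FIRST(a)
Entry: A -> a


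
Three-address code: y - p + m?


Break into single-operator statements:
t1 = y - p
t2 = t1 + m


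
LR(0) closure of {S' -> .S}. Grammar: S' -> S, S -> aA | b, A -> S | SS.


Start: S' -> .S
For each item with dot before a nonterminal B, add B -> .γ for every B-production
Closure: [S' -> .S, S -> .aA, S -> .b]


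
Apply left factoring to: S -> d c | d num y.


Common prefix: 'd'
Factored: S -> d S', S' -> c | num y


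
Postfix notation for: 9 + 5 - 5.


Left to right (same or higher precedence on left)
Postfix: 9 5 + 5 -


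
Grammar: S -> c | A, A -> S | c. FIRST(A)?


Per alternative of A: FIRST(S) = {c}; FIRST(c) = {c}
FIRST(A) = {c}


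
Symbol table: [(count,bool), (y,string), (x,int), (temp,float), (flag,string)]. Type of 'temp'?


Lookup 'temp' → type float


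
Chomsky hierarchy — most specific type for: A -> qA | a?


Right-linear: every RHS is a terminal or a terminal followed by one nonterminal
Classification: Type 3 (Regular)


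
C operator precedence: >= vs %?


'%' is multiplicative (level 10); '>=' is relational (level 7)
Higher level binds tighter
'%' has higher precedence than '>='


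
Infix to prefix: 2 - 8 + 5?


left-to-right (same/higher precedence on left): tree is (+ (- 2 8) 5)
Prefix: + - 2 8 5


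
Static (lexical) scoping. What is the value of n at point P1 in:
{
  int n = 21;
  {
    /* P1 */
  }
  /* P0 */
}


P1's block does not declare n; resolves to the enclosing declaration at depth 0
n = 21


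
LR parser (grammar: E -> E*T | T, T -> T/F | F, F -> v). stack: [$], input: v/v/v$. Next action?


no handle on stack; shift 'v'
Action: shift


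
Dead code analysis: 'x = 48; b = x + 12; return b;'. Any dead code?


x is read by b's definition; b is returned
No dead code


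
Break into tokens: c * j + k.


Scan left to right, longest-match per lexeme
Tokens: ID(c), OP(*), ID(j), OP(+), ID(k)


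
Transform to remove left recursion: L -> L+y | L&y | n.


Left-recursive alternatives: L+y, L&y; non-recursive: n
Introduce L': L -> nL', L' -> +yL' | &yL' | ε


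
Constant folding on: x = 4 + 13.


4 + 13 = 17 at compile time
Optimized: x = 17


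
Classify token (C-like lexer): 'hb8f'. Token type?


Pattern: letter/underscore followed by alphanumerics, not a keyword
Type: IDENTIFIER


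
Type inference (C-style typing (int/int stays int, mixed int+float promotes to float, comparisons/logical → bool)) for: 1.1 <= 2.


Operand types: float <= int
Rule: comparison yields bool
Result type: bool


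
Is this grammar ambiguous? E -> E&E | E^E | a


'a&a^a' has two parse trees (no precedence encoded between & and ^)
Ambiguous


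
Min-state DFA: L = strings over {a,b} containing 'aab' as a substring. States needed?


KMP-style automaton: 3 progress states + 1 absorbing accept = 4
Minimal DFA: 4 states


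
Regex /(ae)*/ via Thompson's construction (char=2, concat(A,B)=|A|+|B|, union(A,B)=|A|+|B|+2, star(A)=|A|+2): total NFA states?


Syntax tree has 2 char leaf(s), 0 union(s), 1 star(s)
chars contribute 2×2 = 4; each union adds +2; each star adds +2
Total: 4 + 0 + 2 = 6 states


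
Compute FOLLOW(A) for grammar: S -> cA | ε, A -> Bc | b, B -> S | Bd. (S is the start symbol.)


$ ∈ FOLLOW(S). For each A -> αBβ: add FIRST(β)\{ε} to FOLLOW(B); if β nullable, add FOLLOW(A).
FOLLOW(A) = {$, c, d}


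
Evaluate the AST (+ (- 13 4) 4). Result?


Evaluate inner: (- 13 4) = 9
Evaluate root: (+ 9 4) = 13
Result: 13


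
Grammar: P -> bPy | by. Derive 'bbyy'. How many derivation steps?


Derivation: P => bPy => bbyy
Steps: 2


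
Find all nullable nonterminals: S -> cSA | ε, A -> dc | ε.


A nonterminal is nullable iff some alternative derives ε (directly, or every symbol in it is nullable)
Nullable: {A, S}


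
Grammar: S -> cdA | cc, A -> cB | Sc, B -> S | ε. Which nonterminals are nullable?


A nonterminal is nullable iff some alternative derives ε (directly, or every symbol in it is nullable)
Nullable: {B}


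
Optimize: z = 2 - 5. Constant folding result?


2 - 5 = -3 at compile time
Optimized: z = -3


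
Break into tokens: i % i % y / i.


Scan left to right, longest-match per lexeme
Tokens: ID(i), OP(%), ID(i), OP(%), ID(y), OP(/), ID(i)


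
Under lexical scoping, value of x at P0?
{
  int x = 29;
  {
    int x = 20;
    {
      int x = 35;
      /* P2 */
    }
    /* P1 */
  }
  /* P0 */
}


x declared in the same block as P0
x = 29


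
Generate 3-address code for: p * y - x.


Break into single-operator statements:
t1 = p * y
t2 = t1 - x


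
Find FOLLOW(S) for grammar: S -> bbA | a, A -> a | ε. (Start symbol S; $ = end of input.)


$ ∈ FOLLOW(S). For each A -> αBβ: add FIRST(β)\{ε} to FOLLOW(B); if β nullable, add FOLLOW(A).
FOLLOW(S) = {$}


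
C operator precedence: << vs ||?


'<<' is shift (level 8); '||' is logical OR (level 1)
Higher level binds tighter
'<<' has higher precedence than '||'


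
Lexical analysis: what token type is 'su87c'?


Pattern: letter/underscore followed by alphanumerics, not a keyword
Type: IDENTIFIER


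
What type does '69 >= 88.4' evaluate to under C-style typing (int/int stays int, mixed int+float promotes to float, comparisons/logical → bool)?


Operand types: int >= float
Rule: comparison yields bool
Result type: bool


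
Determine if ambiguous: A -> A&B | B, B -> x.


precedence layered via separate nonterminal B: deterministic
Unambiguous


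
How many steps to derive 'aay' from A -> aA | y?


Derivation: A => aA => aaA => aay
Steps: 3


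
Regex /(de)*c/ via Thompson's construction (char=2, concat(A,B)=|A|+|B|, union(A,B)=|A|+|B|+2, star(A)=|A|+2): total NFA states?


Syntax tree has 3 char leaf(s), 0 union(s), 1 star(s)
chars contribute 3×2 = 6; each union adds +2; each star adds +2
Total: 6 + 0 + 2 = 8 states


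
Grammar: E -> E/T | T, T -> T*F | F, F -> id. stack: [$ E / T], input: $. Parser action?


handle 'E/T' on top; lookahead ∈ FOLLOW(E) = {/, $}
Action: reduce (E -> E/T)


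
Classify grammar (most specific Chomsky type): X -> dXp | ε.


Single nonterminal LHS, but d^n p^n is not regular
Classification: Type 2 (Context-Free)


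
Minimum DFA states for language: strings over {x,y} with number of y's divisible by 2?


Track (count of y) mod 2: states 0..1, accept at 0
Minimal DFA: 2 states
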